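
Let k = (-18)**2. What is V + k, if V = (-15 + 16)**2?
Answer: 325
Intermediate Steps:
k = 324
V = 1 (V = 1**2 = 1)
V + k = 1 + 324 = 325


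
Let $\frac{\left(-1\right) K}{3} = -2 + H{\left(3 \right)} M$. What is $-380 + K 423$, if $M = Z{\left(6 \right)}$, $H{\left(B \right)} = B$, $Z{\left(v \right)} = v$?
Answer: $-20684$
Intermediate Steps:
$M = 6$
$K = -48$ ($K = - 3 \left(-2 + 3 \cdot 6\right) = - 3 \left(-2 + 18\right) = \left(-3\right) 16 = -48$)
$-380 + K 423 = -380 - 20304 = -20684$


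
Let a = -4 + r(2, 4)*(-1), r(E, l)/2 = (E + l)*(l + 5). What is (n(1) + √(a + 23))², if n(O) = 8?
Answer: (8 + I*√89)² ≈ -25.0 + 150.94*I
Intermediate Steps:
r(E, l) = 2*(5 + l)*(E + l) (r(E, l) = 2*((E + l)*(l + 5)) = 2*((E + l)*(5 + l)) = 2*((5 + l)*(E + l)) = 2*(5 + l)*(E + l))
a = -112 (a = -4 + (2*4² + 10*2 + 10*4 + 2*2*4)*(-1) = -4 + (2*16 + 20 + 40 + 16)*(-1) = -4 + (32 + 20 + 40 + 16)*(-1) = -4 + 108*(-1) = -4 - 108 = -112)
(n(1) + √(a + 23))² = (8 + √(-112 + 23))² = (8 + √(-89))² = (8 + I*√89)²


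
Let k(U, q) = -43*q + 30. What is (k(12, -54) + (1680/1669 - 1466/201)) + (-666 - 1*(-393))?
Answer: 695330977/335469 ≈ 2072.7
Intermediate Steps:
k(U, q) = 30 - 43*q
(k(12, -54) + (1680/1669 - 1466/201)) + (-666 - 1*(-393)) = ((30 - 43*(-54)) + (1680/1669 - 1466/201)) + (-666 - 1*(-393)) = ((30 + 2322) + (1680*(1/1669) - 1466*1/201)) + (-666 + 393) = (2352 + (1680/1669 - 1466/201)) - 273 = (2352 - 2109074/335469) - 273 = 786914014/335469 - 273 = 695330977/335469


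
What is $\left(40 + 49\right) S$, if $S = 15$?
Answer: $1335$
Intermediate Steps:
$\left(40 + 49\right) S = \left(40 + 49\right) 15 = 89 \cdot 15 = 1335$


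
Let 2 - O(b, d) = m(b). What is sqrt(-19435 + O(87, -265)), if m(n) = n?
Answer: 8*I*sqrt(305) ≈ 139.71*I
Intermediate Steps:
O(b, d) = 2 - b
sqrt(-19435 + O(87, -265)) = sqrt(-19435 + (2 - 1*87)) = sqrt(-19435 + (2 - 87)) = sqrt(-19435 - 85) = sqrt(-19520) = 8*I*sqrt(305)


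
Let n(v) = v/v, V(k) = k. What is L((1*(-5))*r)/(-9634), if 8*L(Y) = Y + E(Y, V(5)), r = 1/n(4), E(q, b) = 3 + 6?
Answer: -1/19268 ≈ -5.1900e-5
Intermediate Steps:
n(v) = 1
E(q, b) = 9
r = 1 (r = 1/1 = 1)
L(Y) = 9/8 + Y/8 (L(Y) = (Y + 9)/8 = (9 + Y)/8 = 9/8 + Y/8)
L((1*(-5))*r)/(-9634) = (9/8 + ((1*(-5))*1)/8)/(-9634) = (9/8 + (-5*1)/8)*(-1/9634) = (9/8 + (⅛)*(-5))*(-1/9634) = (9/8 - 5/8)*(-1/9634) = (½)*(-1/9634) = -1/19268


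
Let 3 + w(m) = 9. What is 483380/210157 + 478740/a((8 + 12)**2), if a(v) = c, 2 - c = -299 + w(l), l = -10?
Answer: 20150631856/12399263 ≈ 1625.1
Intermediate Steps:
w(m) = 6 (w(m) = -3 + 9 = 6)
c = 295 (c = 2 - (-299 + 6) = 2 - 1*(-293) = 2 + 293 = 295)
a(v) = 295
483380/210157 + 478740/a((8 + 12)**2) = 483380/210157 + 478740/295 = 483380*(1/210157) + 478740*(1/295) = 483380/210157 + 95748/59 = 20150631856/12399263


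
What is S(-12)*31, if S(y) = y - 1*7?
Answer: -589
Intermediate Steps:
S(y) = -7 + y (S(y) = y - 7 = -7 + y)
S(-12)*31 = (-7 - 12)*31 = -19*31 = -589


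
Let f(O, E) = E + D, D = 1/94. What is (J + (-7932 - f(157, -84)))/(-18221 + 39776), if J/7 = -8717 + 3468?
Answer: -279437/135078 ≈ -2.0687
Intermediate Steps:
J = -36743 (J = 7*(-8717 + 3468) = 7*(-5249) = -36743)
D = 1/94 ≈ 0.010638
f(O, E) = 1/94 + E (f(O, E) = E + 1/94 = 1/94 + E)
(J + (-7932 - f(157, -84)))/(-18221 + 39776) = (-36743 + (-7932 - (1/94 - 84)))/(-18221 + 39776) = (-36743 + (-7932 - 1*(-7895/94)))/21555 = (-36743 + (-7932 + 7895/94))*(1/21555) = (-36743 - 737713/94)*(1/21555) = -4191555/94*1/21555 = -279437/135078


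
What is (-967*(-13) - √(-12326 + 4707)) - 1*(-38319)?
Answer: 50890 - I*√7619 ≈ 50890.0 - 87.287*I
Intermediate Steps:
(-967*(-13) - √(-12326 + 4707)) - 1*(-38319) = (12571 - √(-7619)) + 38319 = (12571 - I*√7619) + 38319 = 50890 - I*√7619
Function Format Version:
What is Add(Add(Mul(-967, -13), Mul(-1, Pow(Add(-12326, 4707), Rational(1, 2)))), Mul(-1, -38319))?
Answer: Add(50890, Mul(-1, I, Pow(7619, Rational(1, 2)))) ≈ Add(50890., Mul(-87.287, I))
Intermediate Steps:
Add(Add(Mul(-967, -13), Mul(-1, Pow(Add(-12326, 4707), Rational(1, 2)))), Mul(-1, -38319)) = Add(Add(12571, Mul(-1, Pow(-7619, Rational(1, 2)))), 38319) = Add(Add(12571, Mul(-1, Mul(I, Pow(7619, Rational(1, 2))))), 38319) = Add(Add(12571, Mul(-1, I, Pow(7619, Rational(1, 2)))), 38319) = Add(50890, Mul(-1, I, Pow(7619, Rational(1, 2))))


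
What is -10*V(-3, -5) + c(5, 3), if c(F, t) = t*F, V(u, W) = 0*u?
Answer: 15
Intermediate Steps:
V(u, W) = 0
c(F, t) = F*t
-10*V(-3, -5) + c(5, 3) = -10*0 + 5*3 = 0 + 15 = 15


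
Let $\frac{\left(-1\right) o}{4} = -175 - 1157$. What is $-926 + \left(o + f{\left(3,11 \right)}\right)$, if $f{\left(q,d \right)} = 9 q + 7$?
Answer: $4436$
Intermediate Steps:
$f{\left(q,d \right)} = 7 + 9 q$
$o = 5328$ ($o = - 4 \left(-175 - 1157\right) = \left(-4\right) \left(-1332\right) = 5328$)
$-926 + \left(o + f{\left(3,11 \right)}\right) = -926 + \left(5328 + \left(7 + 9 \cdot 3\right)\right) = -926 + \left(5328 + \left(7 + 27\right)\right) = -926 + \left(5328 + 34\right) = -926 + 5362 = 4436$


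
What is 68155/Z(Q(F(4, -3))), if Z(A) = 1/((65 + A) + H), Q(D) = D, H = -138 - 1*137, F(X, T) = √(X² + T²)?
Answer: -13971775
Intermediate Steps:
F(X, T) = √(T² + X²)
H = -275 (H = -138 - 137 = -275)
Z(A) = 1/(-210 + A) (Z(A) = 1/((65 + A) - 275) = 1/(-210 + A))
68155/Z(Q(F(4, -3))) = 68155/(1/(-210 + √((-3)² + 4²))) = 68155/(1/(-210 + √(9 + 16))) = 68155/(1/(-210 + √25)) = 68155/(1/(-210 + 5)) = 68155/(1/(-205)) = 68155/(-1/205) = 68155*(-205) = -13971775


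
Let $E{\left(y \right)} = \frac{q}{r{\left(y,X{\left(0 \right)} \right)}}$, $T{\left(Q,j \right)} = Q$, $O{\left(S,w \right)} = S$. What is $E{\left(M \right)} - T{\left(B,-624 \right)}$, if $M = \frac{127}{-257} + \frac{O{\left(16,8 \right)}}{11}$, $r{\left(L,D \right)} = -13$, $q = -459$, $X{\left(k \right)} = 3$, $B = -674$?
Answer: $\frac{9221}{13} \approx 709.31$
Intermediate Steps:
$M = \frac{2715}{2827}$ ($M = \frac{127}{-257} + \frac{16}{11} = 127 \left(- \frac{1}{257}\right) + 16 \cdot \frac{1}{11} = - \frac{127}{257} + \frac{16}{11} = \frac{2715}{2827} \approx 0.96038$)
$E{\left(y \right)} = \frac{459}{13}$ ($E{\left(y \right)} = - \frac{459}{-13} = \left(-459\right) \left(- \frac{1}{13}\right) = \frac{459}{13}$)
$E{\left(M \right)} - T{\left(B,-624 \right)} = \frac{459}{13} - -674 = \frac{459}{13} + 674 = \frac{9221}{13}$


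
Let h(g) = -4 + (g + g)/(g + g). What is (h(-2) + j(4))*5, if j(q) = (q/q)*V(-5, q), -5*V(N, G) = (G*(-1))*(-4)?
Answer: -31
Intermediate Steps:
V(N, G) = -4*G/5 (V(N, G) = -G*(-1)*(-4)/5 = -(-G)*(-4)/5 = -4*G/5)
h(g) = -3 (h(g) = -4 + (2*g)/((2*g)) = -4 + (2*g)*(1/(2*g)) = -4 + 1 = -3)
j(q) = -4*q/5 (j(q) = (q/q)*(-4*q/5) = 1*(-4*q/5) = -4*q/5)
(h(-2) + j(4))*5 = (-3 - 4/5*4)*5 = (-3 - 16/5)*5 = -31/5*5 = -31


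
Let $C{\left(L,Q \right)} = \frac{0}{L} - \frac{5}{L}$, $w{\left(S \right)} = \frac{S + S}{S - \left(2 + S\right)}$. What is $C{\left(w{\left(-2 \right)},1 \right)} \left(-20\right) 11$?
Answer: $550$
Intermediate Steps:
$w{\left(S \right)} = - S$ ($w{\left(S \right)} = \frac{2 S}{-2} = 2 S \left(- \frac{1}{2}\right) = - S$)
$C{\left(L,Q \right)} = - \frac{5}{L}$ ($C{\left(L,Q \right)} = 0 - \frac{5}{L} = - \frac{5}{L}$)
$C{\left(w{\left(-2 \right)},1 \right)} \left(-20\right) 11 = - \frac{5}{\left(-1\right) \left(-2\right)} \left(-20\right) 11 = - \frac{5}{2} \left(-20\right) 11 = \left(-5\right) \frac{1}{2} \left(-20\right) 11 = \left(- \frac{5}{2}\right) \left(-20\right) 11 = 50 \cdot 11 = 550$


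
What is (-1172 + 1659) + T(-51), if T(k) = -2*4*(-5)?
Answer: 527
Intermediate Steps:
T(k) = 40 (T(k) = -8*(-5) = 40)
(-1172 + 1659) + T(-51) = (-1172 + 1659) + 40 = 487 + 40 = 527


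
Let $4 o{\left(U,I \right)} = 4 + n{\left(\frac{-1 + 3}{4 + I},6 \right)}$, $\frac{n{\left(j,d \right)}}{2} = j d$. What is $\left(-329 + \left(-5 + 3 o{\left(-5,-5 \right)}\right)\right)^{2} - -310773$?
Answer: $432574$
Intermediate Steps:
$n{\left(j,d \right)} = 2 d j$ ($n{\left(j,d \right)} = 2 j d = 2 d j$)
$o{\left(U,I \right)} = 1 + \frac{6}{4 + I}$ ($o{\left(U,I \right)} = \frac{4 + 2 \cdot 6 \frac{-1 + 3}{4 + I}}{4} = \frac{4 + 2 \cdot 6 \frac{2}{4 + I}}{4} = \frac{4 + \frac{24}{4 + I}}{4} = 1 + \frac{6}{4 + I}$)
$\left(-329 + \left(-5 + 3 o{\left(-5,-5 \right)}\right)\right)^{2} - -310773 = \left(-329 + \left(-5 + 3 \frac{10 - 5}{4 - 5}\right)\right)^{2} - -310773 = \left(-329 + \left(-5 + 3 \frac{1}{-1} \cdot 5\right)\right)^{2} + 310773 = \left(-329 + \left(-5 + 3 \left(\left(-1\right) 5\right)\right)\right)^{2} + 310773 = \left(-329 + \left(-5 + 3 \left(-5\right)\right)\right)^{2} + 310773 = \left(-329 - 20\right)^{2} + 310773 = \left(-349\right)^{2} + 310773 = 121801 + 310773 = 432574$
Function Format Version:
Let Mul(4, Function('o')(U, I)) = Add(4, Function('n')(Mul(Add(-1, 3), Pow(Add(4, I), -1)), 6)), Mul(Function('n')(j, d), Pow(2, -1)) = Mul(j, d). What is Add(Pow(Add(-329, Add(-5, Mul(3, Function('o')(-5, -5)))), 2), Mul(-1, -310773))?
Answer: 432574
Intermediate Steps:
Function('n')(j, d) = Mul(2, d, j) (Function('n')(j, d) = Mul(2, Mul(j, d)) = Mul(2, Mul(d, j)) = Mul(2, d, j))
Function('o')(U, I) = Add(1, Mul(6, Pow(Add(4, I), -1))) (Function('o')(U, I) = Mul(Rational(1, 4), Add(4, Mul(2, 6, Mul(Add(-1, 3), Pow(Add(4, I), -1))))) = Mul(Rational(1, 4), Add(4, Mul(2, 6, Mul(2, Pow(Add(4, I), -1))))) = Mul(Rational(1, 4), Add(4, Mul(24, Pow(Add(4, I), -1)))) = Add(1, Mul(6, Pow(Add(4, I), -1))))
Add(Pow(Add(-329, Add(-5, Mul(3, Function('o')(-5, -5)))), 2), Mul(-1, -310773)) = Add(Pow(Add(-329, Add(-5, Mul(3, Mul(Pow(Add(4, -5), -1), Add(10, -5))))), 2), Mul(-1, -310773)) = Add(Pow(Add(-329, Add(-5, Mul(3, Mul(Pow(-1, -1), 5)))), 2), 310773) = Add(Pow(Add(-329, Add(-5, Mul(3, Mul(-1, 5)))), 2), 310773) = Add(Pow(Add(-329, Add(-5, Mul(3, -5))), 2), 310773) = Add(Pow(Add(-329, Add(-5, -15)), 2), 310773) = Add(Pow(Add(-329, -20), 2), 310773) = Add(Pow(-349, 2), 310773) = Add(121801, 310773) = 432574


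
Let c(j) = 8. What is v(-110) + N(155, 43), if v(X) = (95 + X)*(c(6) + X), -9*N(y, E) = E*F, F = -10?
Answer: 14200/9 ≈ 1577.8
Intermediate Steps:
N(y, E) = 10*E/9 (N(y, E) = -E*(-10)/9 = -(-10)*E/9 = 10*E/9)
v(X) = (8 + X)*(95 + X) (v(X) = (95 + X)*(8 + X) = (8 + X)*(95 + X))
v(-110) + N(155, 43) = (760 + (-110)**2 + 103*(-110)) + (10/9)*43 = (760 + 12100 - 11330) + 430/9 = 1530 + 430/9 = 14200/9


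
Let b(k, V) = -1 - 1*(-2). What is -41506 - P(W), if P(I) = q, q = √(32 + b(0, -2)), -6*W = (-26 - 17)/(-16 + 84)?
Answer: -41506 - √33 ≈ -41512.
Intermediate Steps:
b(k, V) = 1 (b(k, V) = -1 + 2 = 1)
W = 43/408 (W = -(-26 - 17)/(6*(-16 + 84)) = -(-43)/(6*68) = -⅙*(-43/68) = 43/408 ≈ 0.10539)
q = √33 (q = √(32 + 1) = √33 ≈ 5.7446)
P(I) = √33
-41506 - P(W) = -41506 - √33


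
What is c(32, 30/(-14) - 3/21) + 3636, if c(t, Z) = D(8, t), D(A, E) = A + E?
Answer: 3676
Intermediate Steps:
c(t, Z) = 8 + t
c(32, 30/(-14) - 3/21) + 3636 = (8 + 32) + 3636 = 40 + 3636 = 3676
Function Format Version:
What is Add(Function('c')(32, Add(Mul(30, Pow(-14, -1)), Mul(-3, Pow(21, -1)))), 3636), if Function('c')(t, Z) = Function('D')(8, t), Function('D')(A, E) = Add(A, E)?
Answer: 3676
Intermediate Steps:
Function('c')(t, Z) = Add(8, t)
Add(Function('c')(32, Add(Mul(30, Pow(-14, -1)), Mul(-3, Pow(21, -1)))), 3636) = Add(Add(8, 32), 3636) = Add(40, 3636) = 3676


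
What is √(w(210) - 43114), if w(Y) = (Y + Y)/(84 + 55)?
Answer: I*√832947214/139 ≈ 207.63*I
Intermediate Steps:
w(Y) = 2*Y/139 (w(Y) = (2*Y)/139 = (2*Y)*(1/139) = 2*Y/139)
√(w(210) - 43114) = √((2/139)*210 - 43114) = √(420/139 - 43114) = √(-5992426/139) = I*√832947214/139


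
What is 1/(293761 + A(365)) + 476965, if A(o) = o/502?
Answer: 70337259205957/147468387 ≈ 4.7697e+5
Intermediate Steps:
A(o) = o/502 (A(o) = o*(1/502) = o/502)
1/(293761 + A(365)) + 476965 = 1/(293761 + (1/502)*365) + 476965 = 1/(293761 + 365/502) + 476965 = 1/(147468387/502) + 476965 = 502/147468387 + 476965 = 70337259205957/147468387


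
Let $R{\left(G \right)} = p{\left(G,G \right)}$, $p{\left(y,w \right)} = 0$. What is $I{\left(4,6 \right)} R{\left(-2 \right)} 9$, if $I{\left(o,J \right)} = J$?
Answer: $0$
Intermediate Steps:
$R{\left(G \right)} = 0$
$I{\left(4,6 \right)} R{\left(-2 \right)} 9 = 6 \cdot 0 \cdot 9 = 0 \cdot 9 = 0$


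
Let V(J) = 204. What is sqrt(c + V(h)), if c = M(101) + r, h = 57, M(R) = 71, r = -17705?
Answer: I*sqrt(17430) ≈ 132.02*I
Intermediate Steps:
c = -17634 (c = 71 - 17705 = -17634)
sqrt(c + V(h)) = sqrt(-17634 + 204) = sqrt(-17430) = I*sqrt(17430)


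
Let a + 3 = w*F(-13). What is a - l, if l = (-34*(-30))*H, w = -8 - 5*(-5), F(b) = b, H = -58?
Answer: 58936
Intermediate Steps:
w = 17 (w = -8 + 25 = 17)
l = -59160 (l = -34*(-30)*(-58) = 1020*(-58) = -59160)
a = -224 (a = -3 + 17*(-13) = -3 - 221 = -224)
a - l = -224 - 1*(-59160) = -224 + 59160 = 58936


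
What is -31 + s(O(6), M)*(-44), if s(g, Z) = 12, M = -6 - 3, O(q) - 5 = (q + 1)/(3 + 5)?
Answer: -559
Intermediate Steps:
O(q) = 41/8 + q/8 (O(q) = 5 + (q + 1)/(3 + 5) = 5 + (1 + q)/8 = 5 + (1 + q)*(⅛) = 5 + (⅛ + q/8) = 41/8 + q/8)
M = -9
-31 + s(O(6), M)*(-44) = -31 + 12*(-44) = -31 - 528 = -559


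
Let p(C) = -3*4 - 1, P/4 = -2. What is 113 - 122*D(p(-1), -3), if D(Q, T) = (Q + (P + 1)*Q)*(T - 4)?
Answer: 66725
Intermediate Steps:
P = -8 (P = 4*(-2) = -8)
p(C) = -13 (p(C) = -12 - 1 = -13)
D(Q, T) = -6*Q*(-4 + T) (D(Q, T) = (Q + (-8 + 1)*Q)*(T - 4) = (Q - 7*Q)*(-4 + T) = (-6*Q)*(-4 + T) = -6*Q*(-4 + T))
113 - 122*D(p(-1), -3) = 113 - 732*(-13)*(4 - 1*(-3)) = 113 - 732*(-13)*(4 + 3) = 113 - 732*(-13)*7 = 113 - 122*(-546) = 113 + 66612 = 66725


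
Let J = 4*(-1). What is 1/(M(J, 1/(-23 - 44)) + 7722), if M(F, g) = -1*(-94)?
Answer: 1/7816 ≈ 0.00012794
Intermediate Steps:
J = -4
M(F, g) = 94
1/(M(J, 1/(-23 - 44)) + 7722) = 1/(94 + 7722) = 1/7816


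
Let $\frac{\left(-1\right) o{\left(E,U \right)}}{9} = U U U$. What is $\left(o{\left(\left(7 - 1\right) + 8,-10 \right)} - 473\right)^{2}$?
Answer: $72709729$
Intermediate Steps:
$o{\left(E,U \right)} = - 9 U^{3}$ ($o{\left(E,U \right)} = - 9 U U U = - 9 U^{2} U = - 9 U^{3}$)
$\left(o{\left(\left(7 - 1\right) + 8,-10 \right)} - 473\right)^{2} = \left(- 9 \left(-10\right)^{3} - 473\right)^{2} = \left(\left(-9\right) \left(-1000\right) - 473\right)^{2} = \left(9000 - 473\right)^{2} = 8527^{2} = 72709729$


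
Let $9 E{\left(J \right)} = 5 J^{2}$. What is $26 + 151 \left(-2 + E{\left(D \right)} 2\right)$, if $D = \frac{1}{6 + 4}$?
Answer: $- \frac{24689}{90} \approx -274.32$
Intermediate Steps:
$D = \frac{1}{10} \approx 0.1$
$E{\left(J \right)} = \frac{5 J^{2}}{9}$
$26 + 151 \left(-2 + E{\left(D \right)} 2\right) = 26 + 151 \left(-2 + \frac{5}{9 \cdot 100} \cdot 2\right) = 26 + 151 \left(-2 + \frac{5}{9} \cdot \frac{1}{100} \cdot 2\right) = 26 + 151 \left(-2 + \frac{1}{180} \cdot 2\right) = 26 + 151 \left(-2 + \frac{1}{90}\right) = 26 + 151 \left(- \frac{179}{90}\right) = 26 - \frac{27029}{90} = - \frac{24689}{90}$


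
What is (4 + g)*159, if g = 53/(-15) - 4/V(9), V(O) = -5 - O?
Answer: 4187/35 ≈ 119.63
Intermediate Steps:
g = -341/105 (g = 53/(-15) - 4/(-5 - 1*9) = 53*(-1/15) - 4/(-5 - 9) = -53/15 - 4/(-14) = -53/15 - 4*(-1/14) = -53/15 + 2/7 = -341/105 ≈ -3.2476)
(4 + g)*159 = (4 - 341/105)*159 = (79/105)*159 = 4187/35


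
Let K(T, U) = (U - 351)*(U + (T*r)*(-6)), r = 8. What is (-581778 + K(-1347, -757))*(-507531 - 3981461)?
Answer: 320432643375040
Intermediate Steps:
K(T, U) = (-351 + U)*(U - 48*T) (K(T, U) = (U - 351)*(U + (T*8)*(-6)) = (-351 + U)*(U + (8*T)*(-6)) = (-351 + U)*(U - 48*T))
(-581778 + K(-1347, -757))*(-507531 - 3981461) = (-581778 + ((-757)**2 - 351*(-757) + 16848*(-1347) - 48*(-1347)*(-757)))*(-507531 - 3981461) = (-581778 + (573049 + 265707 - 22694256 - 48944592))*(-4488992) = (-581778 - 70800092)*(-4488992) = -71381870*(-4488992) = 320432643375040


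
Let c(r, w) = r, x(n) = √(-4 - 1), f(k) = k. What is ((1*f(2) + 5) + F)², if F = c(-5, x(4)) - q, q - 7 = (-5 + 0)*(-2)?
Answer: 225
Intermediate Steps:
q = 17 (q = 7 + (-5 + 0)*(-2) = 7 - 5*(-2) = 7 + 10 = 17)
x(n) = I*√5 (x(n) = √(-5) = I*√5)
F = -22 (F = -5 - 1*17 = -5 - 17 = -22)
((1*f(2) + 5) + F)² = ((1*2 + 5) - 22)² = ((2 + 5) - 22)² = (7 - 22)² = (-15)² = 225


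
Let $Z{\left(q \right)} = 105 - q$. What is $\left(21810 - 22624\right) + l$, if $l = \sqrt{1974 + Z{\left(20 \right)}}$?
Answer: $-814 + \sqrt{2059} \approx -768.62$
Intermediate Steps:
$l = \sqrt{2059}$ ($l = \sqrt{1974 + \left(105 - 20\right)} = \sqrt{1974 + 85} = \sqrt{2059} \approx 45.376$)
$\left(21810 - 22624\right) + l = \left(21810 - 22624\right) + \sqrt{2059} = -814 + \sqrt{2059}$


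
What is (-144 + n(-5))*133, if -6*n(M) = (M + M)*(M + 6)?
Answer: -56791/3 ≈ -18930.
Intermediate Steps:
n(M) = -M*(6 + M)/3 (n(M) = -(M + M)*(M + 6)/6 = -2*M*(6 + M)/6 = -M*(6 + M)/3)
(-144 + n(-5))*133 = (-144 - ⅓*(-5)*(6 - 5))*133 = (-144 - ⅓*(-5)*1)*133 = (-144 + 5/3)*133 = -427/3*133 = -56791/3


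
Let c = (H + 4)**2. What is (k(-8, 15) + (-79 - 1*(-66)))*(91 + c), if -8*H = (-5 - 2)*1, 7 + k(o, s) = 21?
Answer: 7345/64 ≈ 114.77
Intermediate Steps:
k(o, s) = 14 (k(o, s) = -7 + 21 = 14)
H = 7/8 (H = -(-5 - 2)/8 = -(-7)/8 = -1/8*(-7) = 7/8 ≈ 0.87500)
c = 1521/64 (c = (7/8 + 4)**2 = (39/8)**2 = 1521/64 ≈ 23.766)
(k(-8, 15) + (-79 - 1*(-66)))*(91 + c) = (14 + (-79 - 1*(-66)))*(91 + 1521/64) = (14 + (-79 + 66))*(7345/64) = (14 - 13)*(7345/64) = 1*(7345/64) = 7345/64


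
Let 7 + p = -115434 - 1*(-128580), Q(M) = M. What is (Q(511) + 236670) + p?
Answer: 250320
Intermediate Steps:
p = 13139 (p = -7 + (-115434 - 1*(-128580)) = -7 + (-115434 + 128580) = -7 + 13146 = 13139)
(Q(511) + 236670) + p = (511 + 236670) + 13139 = 237181 + 13139 = 250320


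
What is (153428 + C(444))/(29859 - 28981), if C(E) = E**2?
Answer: 175282/439 ≈ 399.28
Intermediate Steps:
(153428 + C(444))/(29859 - 28981) = (153428 + 444**2)/(29859 - 28981) = (153428 + 197136)/878 = 350564*(1/878) = 175282/439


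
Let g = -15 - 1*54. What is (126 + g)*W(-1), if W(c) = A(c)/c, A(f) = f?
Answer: 57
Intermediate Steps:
g = -69 (g = -15 - 54 = -69)
W(c) = 1 (W(c) = c/c = 1)
(126 + g)*W(-1) = (126 - 69)*1 = 57*1 = 57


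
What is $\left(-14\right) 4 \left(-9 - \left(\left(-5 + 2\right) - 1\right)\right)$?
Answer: $280$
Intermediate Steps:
$\left(-14\right) 4 \left(-9 - \left(\left(-5 + 2\right) - 1\right)\right) = - 56 \left(-9 - \left(-3 - 1\right)\right) = - 56 \left(-9 - -4\right) = - 56 \left(-9 + 4\right) = \left(-56\right) \left(-5\right) = 280$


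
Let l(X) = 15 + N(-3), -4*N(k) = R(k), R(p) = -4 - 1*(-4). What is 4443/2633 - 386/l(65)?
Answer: -949693/39495 ≈ -24.046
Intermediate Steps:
R(p) = 0 (R(p) = -4 + 4 = 0)
N(k) = 0 (N(k) = -1/4*0 = 0)
l(X) = 15 (l(X) = 15 + 0 = 15)
4443/2633 - 386/l(65) = 4443/2633 - 386/15 = -949693/39495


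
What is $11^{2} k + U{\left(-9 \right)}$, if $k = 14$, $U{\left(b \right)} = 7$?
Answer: $1701$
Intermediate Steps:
$11^{2} k + U{\left(-9 \right)} = 11^{2} \cdot 14 + 7 = 121 \cdot 14 + 7 = 1694 + 7 = 1701$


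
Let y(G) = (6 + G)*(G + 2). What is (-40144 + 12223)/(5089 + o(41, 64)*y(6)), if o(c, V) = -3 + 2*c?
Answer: -27921/12673 ≈ -2.2032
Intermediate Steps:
y(G) = (2 + G)*(6 + G) (y(G) = (6 + G)*(2 + G) = (2 + G)*(6 + G))
(-40144 + 12223)/(5089 + o(41, 64)*y(6)) = (-40144 + 12223)/(5089 + (-3 + 2*41)*(12 + 6² + 8*6)) = -27921/(5089 + (-3 + 82)*(12 + 36 + 48)) = -27921/(5089 + 79*96) = -27921/(5089 + 7584) = -27921/12673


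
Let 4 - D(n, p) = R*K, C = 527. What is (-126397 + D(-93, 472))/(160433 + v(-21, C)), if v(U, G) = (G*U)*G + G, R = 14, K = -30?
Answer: 125973/5671349 ≈ 0.022212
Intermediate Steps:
D(n, p) = 424 (D(n, p) = 4 - 14*(-30) = 4 - 1*(-420) = 4 + 420 = 424)
v(U, G) = G + U*G² (v(U, G) = U*G² + G = G + U*G²)
(-126397 + D(-93, 472))/(160433 + v(-21, C)) = (-126397 + 424)/(160433 + 527*(1 + 527*(-21))) = -125973/(160433 + 527*(1 - 11067)) = -125973/(160433 + 527*(-11066)) = -125973/(160433 - 5831782) = -125973/(-5671349) = -125973*(-1/5671349) = 125973/5671349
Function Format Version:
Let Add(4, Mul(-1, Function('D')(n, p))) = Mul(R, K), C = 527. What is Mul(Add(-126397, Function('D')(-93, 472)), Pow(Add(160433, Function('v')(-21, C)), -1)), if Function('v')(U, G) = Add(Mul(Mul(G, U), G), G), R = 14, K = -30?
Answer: Rational(125973, 5671349) ≈ 0.022212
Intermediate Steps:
Function('D')(n, p) = 424 (Function('D')(n, p) = Add(4, Mul(-1, Mul(14, -30))) = Add(4, Mul(-1, -420)) = Add(4, 420) = 424)
Function('v')(U, G) = Add(G, Mul(U, Pow(G, 2))) (Function('v')(U, G) = Add(Mul(U, Pow(G, 2)), G) = Add(G, Mul(U, Pow(G, 2))))
Mul(Add(-126397, Function('D')(-93, 472)), Pow(Add(160433, Function('v')(-21, C)), -1)) = Mul(Add(-126397, 424), Pow(Add(160433, Mul(527, Add(1, Mul(527, -21)))), -1)) = Mul(-125973, Pow(Add(160433, Mul(527, Add(1, -11067))), -1)) = Mul(-125973, Pow(Add(160433, Mul(527, -11066)), -1)) = Mul(-125973, Pow(Add(160433, -5831782), -1)) = Mul(-125973, Pow(-5671349, -1)) = Mul(-125973, Rational(-1, 5671349)) = Rational(125973, 5671349)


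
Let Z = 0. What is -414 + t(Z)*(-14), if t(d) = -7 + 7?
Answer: -414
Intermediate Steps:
t(d) = 0
-414 + t(Z)*(-14) = -414 + 0*(-14) = -414 + 0 = -414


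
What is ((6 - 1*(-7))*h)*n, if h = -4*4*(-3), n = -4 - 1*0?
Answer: -2496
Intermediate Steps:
n = -4 (n = -4 + 0 = -4)
h = 48 (h = -16*(-3) = 48)
((6 - 1*(-7))*h)*n = ((6 - 1*(-7))*48)*(-4) = ((6 + 7)*48)*(-4) = (13*48)*(-4) = 624*(-4) = -2496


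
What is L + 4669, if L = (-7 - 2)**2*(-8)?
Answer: 4021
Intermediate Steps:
L = -648 (L = (-9)**2*(-8) = 81*(-8) = -648)
L + 4669 = -648 + 4669 = 4021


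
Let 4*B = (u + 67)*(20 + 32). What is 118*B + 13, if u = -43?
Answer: 36829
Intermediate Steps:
B = 312 (B = ((-43 + 67)*(20 + 32))/4 = (24*52)/4 = (1/4)*1248 = 312)
118*B + 13 = 118*312 + 13 = 36816 + 13 = 36829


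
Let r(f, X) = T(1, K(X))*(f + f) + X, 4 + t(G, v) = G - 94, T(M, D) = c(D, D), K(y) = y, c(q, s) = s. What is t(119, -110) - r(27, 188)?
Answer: -10319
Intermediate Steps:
T(M, D) = D
t(G, v) = -98 + G (t(G, v) = -4 + (G - 94) = -4 + (-94 + G) = -98 + G)
r(f, X) = X + 2*X*f (r(f, X) = X*(f + f) + X = X*(2*f) + X = 2*X*f + X = X + 2*X*f)
t(119, -110) - r(27, 188) = (-98 + 119) - 188*(1 + 2*27) = 21 - 188*(1 + 54) = 21 - 188*55 = 21 - 1*10340 = 21 - 10340 = -10319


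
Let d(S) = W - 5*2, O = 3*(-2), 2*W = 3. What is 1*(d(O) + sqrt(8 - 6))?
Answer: -17/2 + sqrt(2) ≈ -7.0858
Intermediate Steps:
W = 3/2 (W = (1/2)*3 = 3/2 ≈ 1.5000)
O = -6
d(S) = -17/2 (d(S) = 3/2 - 5*2 = 3/2 - 10 = -17/2)
1*(d(O) + sqrt(8 - 6)) = 1*(-17/2 + sqrt(8 - 6)) = 1*(-17/2 + sqrt(2)) = -17/2 + sqrt(2)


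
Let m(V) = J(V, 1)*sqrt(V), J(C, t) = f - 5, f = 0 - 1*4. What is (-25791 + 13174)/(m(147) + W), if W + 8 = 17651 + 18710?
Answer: -458665801/1321528702 - 794871*sqrt(3)/1321528702 ≈ -0.34811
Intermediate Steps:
f = -4 (f = 0 - 4 = -4)
J(C, t) = -9 (J(C, t) = -4 - 5 = -9)
m(V) = -9*sqrt(V)
W = 36353 (W = -8 + (17651 + 18710) = -8 + 36361 = 36353)
(-25791 + 13174)/(m(147) + W) = (-25791 + 13174)/(-63*sqrt(3) + 36353) = -12617/(-63*sqrt(3) + 36353) = -12617/(36353 - 63*sqrt(3))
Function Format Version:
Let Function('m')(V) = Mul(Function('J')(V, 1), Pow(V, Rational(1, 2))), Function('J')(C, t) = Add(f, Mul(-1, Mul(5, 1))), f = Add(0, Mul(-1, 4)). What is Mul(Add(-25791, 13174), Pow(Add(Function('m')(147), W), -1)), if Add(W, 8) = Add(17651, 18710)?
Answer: Add(Rational(-458665801, 1321528702), Mul(Rational(-794871, 1321528702), Pow(3, Rational(1, 2)))) ≈ -0.34811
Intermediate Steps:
f = -4 (f = Add(0, -4) = -4)
Function('J')(C, t) = -9 (Function('J')(C, t) = Add(-4, Mul(-1, Mul(5, 1))) = Add(-4, Mul(-1, 5)) = Add(-4, -5) = -9)
Function('m')(V) = Mul(-9, Pow(V, Rational(1, 2)))
W = 36353 (W = Add(-8, Add(17651, 18710)) = Add(-8, 36361) = 36353)
Mul(Add(-25791, 13174), Pow(Add(Function('m')(147), W), -1)) = Mul(Add(-25791, 13174), Pow(Add(Mul(-9, Pow(147, Rational(1, 2))), 36353), -1)) = Mul(-12617, Pow(Add(Mul(-9, Mul(7, Pow(3, Rational(1, 2)))), 36353), -1)) = Mul(-12617, Pow(Add(Mul(-63, Pow(3, Rational(1, 2))), 36353), -1)) = Mul(-12617, Pow(Add(36353, Mul(-63, Pow(3, Rational(1, 2)))), -1))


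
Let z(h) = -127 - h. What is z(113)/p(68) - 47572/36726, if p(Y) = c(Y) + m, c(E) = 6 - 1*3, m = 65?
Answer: -1506142/312171 ≈ -4.8247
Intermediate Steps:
c(E) = 3 (c(E) = 6 - 3 = 3)
p(Y) = 68 (p(Y) = 3 + 65 = 68)
z(113)/p(68) - 47572/36726 = (-127 - 1*113)/68 - 47572/36726 = (-127 - 113)*(1/68) - 47572*1/36726 = -240*1/68 - 23786/18363 = -60/17 - 23786/18363 = -1506142/312171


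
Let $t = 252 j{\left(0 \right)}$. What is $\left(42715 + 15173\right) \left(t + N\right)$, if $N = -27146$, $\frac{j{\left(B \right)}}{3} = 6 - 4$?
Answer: $-1483900992$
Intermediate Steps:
$j{\left(B \right)} = 6$ ($j{\left(B \right)} = 3 \left(6 - 4\right) = 3 \cdot 2 = 6$)
$t = 1512$ ($t = 252 \cdot 6 = 1512$)
$\left(42715 + 15173\right) \left(t + N\right) = \left(42715 + 15173\right) \left(1512 - 27146\right) = 57888 \left(-25634\right) = -1483900992$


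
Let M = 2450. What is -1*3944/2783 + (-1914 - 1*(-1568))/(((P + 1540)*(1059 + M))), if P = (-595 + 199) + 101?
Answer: -142406078/100480215 ≈ -1.4173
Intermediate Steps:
P = -295 (P = -396 + 101 = -295)
-1*3944/2783 + (-1914 - 1*(-1568))/(((P + 1540)*(1059 + M))) = -1*3944/2783 + (-1914 - 1*(-1568))/(((-295 + 1540)*(1059 + 2450))) = -3944*1/2783 + (-1914 + 1568)/((1245*3509)) = -3944/2783 - 346/4368705 = -142406078/100480215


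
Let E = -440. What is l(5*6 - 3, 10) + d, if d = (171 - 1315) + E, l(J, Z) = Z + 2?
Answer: -1572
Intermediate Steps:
l(J, Z) = 2 + Z
d = -1584 (d = (171 - 1315) - 440 = -1144 - 440 = -1584)
l(5*6 - 3, 10) + d = (2 + 10) - 1584 = 12 - 1584 = -1572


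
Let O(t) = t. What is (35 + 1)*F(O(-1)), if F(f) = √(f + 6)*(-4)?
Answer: -144*√5 ≈ -321.99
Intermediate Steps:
F(f) = -4*√(6 + f) (F(f) = √(6 + f)*(-4) = -4*√(6 + f))
(35 + 1)*F(O(-1)) = (35 + 1)*(-4*√(6 - 1)) = 36*(-4*√5) = -144*√5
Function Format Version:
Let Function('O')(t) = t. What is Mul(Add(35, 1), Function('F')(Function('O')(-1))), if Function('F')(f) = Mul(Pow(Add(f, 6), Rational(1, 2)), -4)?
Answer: Mul(-144, Pow(5, Rational(1, 2))) ≈ -321.99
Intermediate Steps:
Function('F')(f) = Mul(-4, Pow(Add(6, f), Rational(1, 2))) (Function('F')(f) = Mul(Pow(Add(6, f), Rational(1, 2)), -4) = Mul(-4, Pow(Add(6, f), Rational(1, 2))))
Mul(Add(35, 1), Function('F')(Function('O')(-1))) = Mul(Add(35, 1), Mul(-4, Pow(Add(6, -1), Rational(1, 2)))) = Mul(36, Mul(-4, Pow(5, Rational(1, 2)))) = Mul(-144, Pow(5, Rational(1, 2)))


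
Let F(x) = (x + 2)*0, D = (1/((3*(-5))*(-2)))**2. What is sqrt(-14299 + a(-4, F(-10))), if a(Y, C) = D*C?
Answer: I*sqrt(14299) ≈ 119.58*I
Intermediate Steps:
D = 1/900 (D = (1/(-15*(-2)))**2 = (1/30)**2 = 1/900 ≈ 0.0011111)
F(x) = 0 (F(x) = (2 + x)*0 = 0)
a(Y, C) = C/900
sqrt(-14299 + a(-4, F(-10))) = sqrt(-14299 + (1/900)*0) = sqrt(-14299 + 0) = sqrt(-14299) = I*sqrt(14299)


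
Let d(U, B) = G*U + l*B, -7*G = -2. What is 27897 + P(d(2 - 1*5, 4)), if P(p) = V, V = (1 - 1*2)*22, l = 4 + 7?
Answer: 27875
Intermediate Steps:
G = 2/7 (G = -⅐*(-2) = 2/7 ≈ 0.28571)
l = 11
d(U, B) = 11*B + 2*U/7 (d(U, B) = 2*U/7 + 11*B = 11*B + 2*U/7)
V = -22 (V = (1 - 2)*22 = -1*22 = -22)
P(p) = -22
27897 + P(d(2 - 1*5, 4)) = 27897 - 22 = 27875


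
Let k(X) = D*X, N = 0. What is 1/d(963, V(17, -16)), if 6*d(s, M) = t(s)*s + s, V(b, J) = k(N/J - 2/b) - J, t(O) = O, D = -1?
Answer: 1/154722 ≈ 6.4632e-6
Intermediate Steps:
k(X) = -X
V(b, J) = -J + 2/b (V(b, J) = -(0/J - 2/b) - J = -(0 - 2/b) - J = -(-2)/b - J = 2/b - J = -J + 2/b)
d(s, M) = s/6 + s²/6 (d(s, M) = (s*s + s)/6 = (s² + s)/6 = (s + s²)/6 = s/6 + s²/6)
1/d(963, V(17, -16)) = 1/((⅙)*963*(1 + 963)) = 1/((⅙)*963*964) = 1/154722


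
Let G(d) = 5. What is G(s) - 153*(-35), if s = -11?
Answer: 5360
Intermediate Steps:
G(s) - 153*(-35) = 5 - 153*(-35) = 5 + 5355 = 5360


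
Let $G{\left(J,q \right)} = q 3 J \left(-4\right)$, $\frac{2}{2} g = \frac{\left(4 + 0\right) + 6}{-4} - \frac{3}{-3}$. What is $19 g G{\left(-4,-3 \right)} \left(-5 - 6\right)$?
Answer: $-45144$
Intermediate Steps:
$g = - \frac{3}{2}$ ($g = \frac{\left(4 + 0\right) + 6}{-4} - \frac{3}{-3} = \left(4 + 6\right) \left(- \frac{1}{4}\right) - -1 = 10 \left(- \frac{1}{4}\right) + 1 = - \frac{5}{2} + 1 = - \frac{3}{2} \approx -1.5$)
$G{\left(J,q \right)} = - 12 J q$ ($G{\left(J,q \right)} = q \left(- 12 J\right) = - 12 J q$)
$19 g G{\left(-4,-3 \right)} \left(-5 - 6\right) = 19 \left(- \frac{3 \left(\left(-12\right) \left(-4\right) \left(-3\right)\right)}{2}\right) \left(-5 - 6\right) = 19 \left(\left(- \frac{3}{2}\right) \left(-144\right)\right) \left(-11\right) = 19 \cdot 216 \left(-11\right) = 4104 \left(-11\right) = -45144$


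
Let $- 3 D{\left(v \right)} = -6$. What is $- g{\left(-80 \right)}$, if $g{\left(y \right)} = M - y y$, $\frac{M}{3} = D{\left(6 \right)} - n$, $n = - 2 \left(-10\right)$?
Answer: $6454$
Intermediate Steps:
$D{\left(v \right)} = 2$ ($D{\left(v \right)} = \left(- \frac{1}{3}\right) \left(-6\right) = 2$)
$n = 20$ ($n = \left(-1\right) \left(-20\right) = 20$)
$M = -54$ ($M = 3 \left(2 - 20\right) = 3 \left(-18\right) = -54$)
$g{\left(y \right)} = -54 - y^{2}$ ($g{\left(y \right)} = -54 - y y = -54 - y^{2}$)
$- g{\left(-80 \right)} = - (-54 - \left(-80\right)^{2}) = - (-54 - 6400) = \left(-1\right) \left(-6454\right) = 6454$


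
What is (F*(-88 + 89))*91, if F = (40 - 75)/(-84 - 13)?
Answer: 3185/97 ≈ 32.835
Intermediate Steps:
F = 35/97 (F = -35/(-97) = -35*(-1/97) = 35/97 ≈ 0.36082)
(F*(-88 + 89))*91 = (35*(-88 + 89)/97)*91 = ((35/97)*1)*91 = (35/97)*91 = 3185/97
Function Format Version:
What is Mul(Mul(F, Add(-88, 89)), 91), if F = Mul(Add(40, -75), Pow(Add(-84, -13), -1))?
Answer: Rational(3185, 97) ≈ 32.835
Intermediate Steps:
F = Rational(35, 97) (F = Mul(-35, Pow(-97, -1)) = Mul(-35, Rational(-1, 97)) = Rational(35, 97) ≈ 0.36082)
Mul(Mul(F, Add(-88, 89)), 91) = Mul(Mul(Rational(35, 97), Add(-88, 89)), 91) = Mul(Mul(Rational(35, 97), 1), 91) = Mul(Rational(35, 97), 91) = Rational(3185, 97)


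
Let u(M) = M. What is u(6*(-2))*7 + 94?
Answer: 10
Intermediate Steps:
u(6*(-2))*7 + 94 = (6*(-2))*7 + 94 = -12*7 + 94 = -84 + 94 = 10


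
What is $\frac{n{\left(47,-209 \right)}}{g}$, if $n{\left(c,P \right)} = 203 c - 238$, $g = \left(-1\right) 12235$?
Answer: $- \frac{9303}{12235} \approx -0.76036$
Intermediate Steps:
$g = -12235$
$n{\left(c,P \right)} = -238 + 203 c$
$\frac{n{\left(47,-209 \right)}}{g} = \frac{-238 + 203 \cdot 47}{-12235} = \left(-238 + 9541\right) \left(- \frac{1}{12235}\right) = 9303 \left(- \frac{1}{12235}\right) = - \frac{9303}{12235}$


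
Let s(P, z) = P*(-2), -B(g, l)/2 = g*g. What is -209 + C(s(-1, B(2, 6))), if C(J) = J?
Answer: -207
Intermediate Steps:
B(g, l) = -2*g² (B(g, l) = -2*g*g = -2*g²)
s(P, z) = -2*P
-209 + C(s(-1, B(2, 6))) = -209 - 2*(-1) = -209 + 2 = -207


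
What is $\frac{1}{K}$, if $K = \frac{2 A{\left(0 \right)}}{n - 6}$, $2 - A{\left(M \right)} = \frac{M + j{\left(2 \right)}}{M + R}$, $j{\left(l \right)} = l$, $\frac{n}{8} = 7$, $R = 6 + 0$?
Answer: $15$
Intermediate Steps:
$R = 6$
$n = 56$ ($n = 8 \cdot 7 = 56$)
$A{\left(M \right)} = 2 - \frac{2 + M}{6 + M}$ ($A{\left(M \right)} = 2 - \frac{M + 2}{M + 6} = 2 - \frac{2 + M}{6 + M}$)
$K = \frac{1}{15}$ ($K = \frac{2 \frac{10 + 0}{6 + 0}}{56 - 6} = \frac{2 \cdot \frac{1}{6} \cdot 10}{50} = 2 \cdot \frac{1}{6} \cdot 10 \cdot \frac{1}{50} = 2 \cdot \frac{5}{3} \cdot \frac{1}{50} = \frac{10}{3} \cdot \frac{1}{50} = \frac{1}{15} \approx 0.066667$)
$\frac{1}{K} = \frac{1}{\frac{1}{15}} = 15$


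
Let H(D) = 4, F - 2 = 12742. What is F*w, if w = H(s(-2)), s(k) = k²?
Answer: 50976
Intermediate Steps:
F = 12744 (F = 2 + 12742 = 12744)
w = 4
F*w = 12744*4 = 50976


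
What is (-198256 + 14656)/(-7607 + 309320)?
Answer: -61200/100571 ≈ -0.60853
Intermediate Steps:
(-198256 + 14656)/(-7607 + 309320) = -183600/301713 = -183600*1/301713 = -61200/100571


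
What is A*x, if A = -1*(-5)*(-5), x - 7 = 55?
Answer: -1550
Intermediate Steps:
x = 62 (x = 7 + 55 = 62)
A = -25 (A = 5*(-5) = -25)
A*x = -25*62 = -1550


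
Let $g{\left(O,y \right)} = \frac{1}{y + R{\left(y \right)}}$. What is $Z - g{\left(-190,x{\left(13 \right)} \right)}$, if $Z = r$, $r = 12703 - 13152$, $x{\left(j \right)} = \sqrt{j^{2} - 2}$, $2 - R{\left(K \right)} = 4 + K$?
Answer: $- \frac{897}{2} \approx -448.5$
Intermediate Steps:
$R{\left(K \right)} = -2 - K$ ($R{\left(K \right)} = 2 - \left(4 + K\right) = -2 - K$)
$x{\left(j \right)} = \sqrt{-2 + j^{2}}$
$g{\left(O,y \right)} = - \frac{1}{2}$ ($g{\left(O,y \right)} = \frac{1}{y - \left(2 + y\right)} = \frac{1}{-2} = - \frac{1}{2}$)
$r = -449$ ($r = 12703 - 13152 = -449$)
$Z = -449$
$Z - g{\left(-190,x{\left(13 \right)} \right)} = -449 - - \frac{1}{2} = -449 + \frac{1}{2} = - \frac{897}{2}$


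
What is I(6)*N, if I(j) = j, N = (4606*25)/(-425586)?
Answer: -16450/10133 ≈ -1.6234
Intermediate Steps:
N = -8225/30399 (N = 115150*(-1/425586) = -8225/30399 ≈ -0.27057)
I(6)*N = 6*(-8225/30399) = -16450/10133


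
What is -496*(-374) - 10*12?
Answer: 185384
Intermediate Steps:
-496*(-374) - 10*12 = 185504 - 120 = 185384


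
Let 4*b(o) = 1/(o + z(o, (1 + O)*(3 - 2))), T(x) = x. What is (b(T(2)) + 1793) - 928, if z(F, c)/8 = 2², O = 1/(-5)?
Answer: 117641/136 ≈ 865.01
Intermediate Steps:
O = -⅕ ≈ -0.20000
z(F, c) = 32 (z(F, c) = 8*2² = 8*4 = 32)
b(o) = 1/(4*(32 + o)) (b(o) = 1/(4*(o + 32)) = 1/(4*(32 + o)))
(b(T(2)) + 1793) - 928 = (1/(4*(32 + 2)) + 1793) - 928 = ((¼)/34 + 1793) - 928 = ((¼)*(1/34) + 1793) - 928 = (1/136 + 1793) - 928 = 243849/136 - 928 = 117641/136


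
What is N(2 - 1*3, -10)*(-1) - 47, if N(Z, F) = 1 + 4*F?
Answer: -8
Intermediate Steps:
N(2 - 1*3, -10)*(-1) - 47 = (1 + 4*(-10))*(-1) - 47 = (1 - 40)*(-1) - 47 = -39*(-1) - 47 = 39 - 47 = -8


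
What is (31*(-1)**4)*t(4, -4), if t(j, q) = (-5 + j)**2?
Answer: 31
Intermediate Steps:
(31*(-1)**4)*t(4, -4) = (31*(-1)**4)*(-5 + 4)**2 = (31*1)*(-1)**2 = 31*1 = 31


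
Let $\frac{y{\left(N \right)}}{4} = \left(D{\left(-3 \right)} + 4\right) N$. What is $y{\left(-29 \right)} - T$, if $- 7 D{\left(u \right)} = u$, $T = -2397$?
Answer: $\frac{13183}{7} \approx 1883.3$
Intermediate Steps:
$D{\left(u \right)} = - \frac{u}{7}$
$y{\left(N \right)} = \frac{124 N}{7}$ ($y{\left(N \right)} = 4 \left(\left(- \frac{1}{7}\right) \left(-3\right) + 4\right) N = 4 \left(\frac{3}{7} + 4\right) N = 4 \frac{31 N}{7} = \frac{124 N}{7}$)
$y{\left(-29 \right)} - T = \frac{124}{7} \left(-29\right) - -2397 = - \frac{3596}{7} + 2397 = \frac{13183}{7}$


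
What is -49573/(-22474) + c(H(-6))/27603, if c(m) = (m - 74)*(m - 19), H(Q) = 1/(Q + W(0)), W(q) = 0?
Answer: 25205596817/11166296796 ≈ 2.2573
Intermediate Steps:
H(Q) = 1/Q (H(Q) = 1/(Q + 0) = 1/Q)
c(m) = (-74 + m)*(-19 + m)
-49573/(-22474) + c(H(-6))/27603 = -49573/(-22474) + (1406 + (1/(-6))² - 93/(-6))/27603 = -49573*(-1/22474) + (1406 + (-⅙)² - 93*(-⅙))*(1/27603) = 49573/22474 + (1406 + 1/36 + 31/2)*(1/27603) = 49573/22474 + (51175/36)*(1/27603) = 49573/22474 + 51175/993708 = 25205596817/11166296796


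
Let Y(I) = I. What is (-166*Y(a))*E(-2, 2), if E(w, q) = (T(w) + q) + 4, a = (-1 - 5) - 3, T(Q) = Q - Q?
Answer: 8964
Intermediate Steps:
T(Q) = 0
a = -9 (a = -6 - 3 = -9)
E(w, q) = 4 + q (E(w, q) = (0 + q) + 4 = q + 4 = 4 + q)
(-166*Y(a))*E(-2, 2) = (-166*(-9))*(4 + 2) = 1494*6 = 8964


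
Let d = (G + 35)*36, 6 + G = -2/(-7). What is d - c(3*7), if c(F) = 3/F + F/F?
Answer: 7372/7 ≈ 1053.1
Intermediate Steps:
G = -40/7 (G = -6 - 2/(-7) = -6 - 2*(-⅐) = -6 + 2/7 = -40/7 ≈ -5.7143)
c(F) = 1 + 3/F (c(F) = 3/F + 1 = 1 + 3/F)
d = 7380/7 (d = (-40/7 + 35)*36 = (205/7)*36 = 7380/7 ≈ 1054.3)
d - c(3*7) = 7380/7 - (3 + 3*7)/(3*7) = 7380/7 - (3 + 21)/21 = 7380/7 - 24/21 = 7380/7 - 1*8/7 = 7380/7 - 8/7 = 7372/7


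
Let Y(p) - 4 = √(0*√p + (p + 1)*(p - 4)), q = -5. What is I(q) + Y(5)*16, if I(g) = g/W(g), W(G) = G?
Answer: 65 + 16*√6 ≈ 104.19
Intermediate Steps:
Y(p) = 4 + √((1 + p)*(-4 + p)) (Y(p) = 4 + √(0*√p + (p + 1)*(p - 4)) = 4 + √(0 + (1 + p)*(-4 + p)) = 4 + √((1 + p)*(-4 + p)))
I(g) = 1 (I(g) = g/g = 1)
I(q) + Y(5)*16 = 1 + (4 + √(-4 + 5² - 3*5))*16 = 1 + (4 + √(-4 + 25 - 15))*16 = 1 + (4 + √6)*16 = 1 + (64 + 16*√6) = 65 + 16*√6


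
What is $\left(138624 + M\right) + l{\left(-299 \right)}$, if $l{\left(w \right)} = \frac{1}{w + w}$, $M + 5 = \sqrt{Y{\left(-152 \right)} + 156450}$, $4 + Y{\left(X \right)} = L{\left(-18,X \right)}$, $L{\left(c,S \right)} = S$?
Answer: $\frac{82894161}{598} + 3 \sqrt{17366} \approx 1.3901 \cdot 10^{5}$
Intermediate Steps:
$Y{\left(X \right)} = -4 + X$
$M = -5 + 3 \sqrt{17366}$ ($M = -5 + \sqrt{\left(-4 - 152\right) + 156450} = -5 + \sqrt{-156 + 156450} = -5 + \sqrt{156294} = -5 + 3 \sqrt{17366} \approx 390.34$)
$l{\left(w \right)} = \frac{1}{2 w}$
$\left(138624 + M\right) + l{\left(-299 \right)} = \left(138624 - \left(5 - 3 \sqrt{17366}\right)\right) + \frac{1}{2 \left(-299\right)} = \left(138619 + 3 \sqrt{17366}\right) + \frac{1}{2} \left(- \frac{1}{299}\right) = \left(138619 + 3 \sqrt{17366}\right) - \frac{1}{598} = \frac{82894161}{598} + 3 \sqrt{17366}$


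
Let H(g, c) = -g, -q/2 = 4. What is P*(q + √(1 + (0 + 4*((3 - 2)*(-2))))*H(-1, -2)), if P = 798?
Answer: -6384 + 798*I*√7 ≈ -6384.0 + 2111.3*I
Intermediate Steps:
q = -8 (q = -2*4 = -8)
P*(q + √(1 + (0 + 4*((3 - 2)*(-2))))*H(-1, -2)) = 798*(-8 + √(1 + (0 + 4*((3 - 2)*(-2))))*(-1*(-1))) = 798*(-8 + √(1 + (0 + 4*(1*(-2))))*1) = 798*(-8 + √(1 + (0 + 4*(-2)))*1) = 798*(-8 + √(1 + (0 - 8))*1) = 798*(-8 + √(1 - 8)*1) = 798*(-8 + √(-7)*1) = 798*(-8 + (I*√7)*1) = 798*(-8 + I*√7) = -6384 + 798*I*√7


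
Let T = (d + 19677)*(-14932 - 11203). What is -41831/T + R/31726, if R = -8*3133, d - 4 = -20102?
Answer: -138551093373/174537971605 ≈ -0.79382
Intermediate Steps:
d = -20098 (d = 4 - 20102 = -20098)
R = -25064
T = 11002835 (T = (-20098 + 19677)*(-14932 - 11203) = -421*(-26135) = 11002835)
-41831/T + R/31726 = -41831/11002835 - 25064/31726 = -41831*1/11002835 - 25064*1/31726 = -41831/11002835 - 12532/15863 = -138551093373/174537971605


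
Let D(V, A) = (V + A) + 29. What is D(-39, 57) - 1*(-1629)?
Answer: 1676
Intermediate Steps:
D(V, A) = 29 + A + V (D(V, A) = (A + V) + 29 = 29 + A + V)
D(-39, 57) - 1*(-1629) = (29 + 57 - 39) - 1*(-1629) = 47 + 1629 = 1676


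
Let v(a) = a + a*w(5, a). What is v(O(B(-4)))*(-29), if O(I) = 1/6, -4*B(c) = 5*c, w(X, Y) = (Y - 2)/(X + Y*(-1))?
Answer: -3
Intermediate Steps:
w(X, Y) = (-2 + Y)/(X - Y)
B(c) = -5*c/4
O(I) = ⅙
v(a) = a + a*(-2 + a)/(5 - a) (v(a) = a + a*((-2 + a)/(5 - a)) = a + a*(-2 + a)/(5 - a))
v(O(B(-4)))*(-29) = -3*⅙/(-5 + ⅙)*(-29) = -3*⅙/(-29/6)*(-29) = -3*⅙*(-6/29)*(-29) = (3/29)*(-29) = -3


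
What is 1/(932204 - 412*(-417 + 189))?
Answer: 1/1026140 ≈ 9.7453e-7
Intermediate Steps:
1/(932204 - 412*(-417 + 189)) = 1/(932204 - 412*(-228)) = 1/(932204 + 93936) = 1/1026140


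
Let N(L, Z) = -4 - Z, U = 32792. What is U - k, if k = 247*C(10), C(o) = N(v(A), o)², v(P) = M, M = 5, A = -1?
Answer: -15620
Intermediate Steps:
v(P) = 5
C(o) = (-4 - o)²
k = 48412 (k = 247*(4 + 10)² = 247*14² = 247*196 = 48412)
U - k = 32792 - 1*48412 = 32792 - 48412 = -15620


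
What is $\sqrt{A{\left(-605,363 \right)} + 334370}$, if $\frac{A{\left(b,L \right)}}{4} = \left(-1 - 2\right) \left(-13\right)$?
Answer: $\sqrt{334526} \approx 578.38$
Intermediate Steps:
$A{\left(b,L \right)} = 156$ ($A{\left(b,L \right)} = 4 \left(-1 - 2\right) \left(-13\right) = 4 \left(\left(-3\right) \left(-13\right)\right) = 4 \cdot 39 = 156$)
$\sqrt{A{\left(-605,363 \right)} + 334370} = \sqrt{156 + 334370} = \sqrt{334526}$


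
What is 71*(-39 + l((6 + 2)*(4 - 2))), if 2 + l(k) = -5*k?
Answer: -8591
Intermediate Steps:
l(k) = -2 - 5*k
71*(-39 + l((6 + 2)*(4 - 2))) = 71*(-39 + (-2 - 5*(6 + 2)*(4 - 2))) = 71*(-39 + (-2 - 40*2)) = 71*(-39 + (-2 - 5*16)) = 71*(-39 + (-2 - 80)) = 71*(-39 - 82) = 71*(-121) = -8591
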